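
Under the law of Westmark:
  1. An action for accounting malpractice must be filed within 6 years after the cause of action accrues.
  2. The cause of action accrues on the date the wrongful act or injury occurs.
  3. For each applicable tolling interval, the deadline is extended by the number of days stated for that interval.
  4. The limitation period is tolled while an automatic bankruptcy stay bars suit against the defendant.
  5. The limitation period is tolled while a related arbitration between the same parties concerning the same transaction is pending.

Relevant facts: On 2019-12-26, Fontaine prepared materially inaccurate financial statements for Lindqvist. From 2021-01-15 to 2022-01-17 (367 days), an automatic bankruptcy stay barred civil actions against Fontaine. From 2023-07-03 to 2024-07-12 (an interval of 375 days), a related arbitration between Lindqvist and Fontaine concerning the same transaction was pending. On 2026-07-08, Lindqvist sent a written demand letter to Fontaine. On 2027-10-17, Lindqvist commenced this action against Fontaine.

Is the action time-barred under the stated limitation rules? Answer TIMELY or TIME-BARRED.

The cause of action accrued on 2019-12-26, the date of the act.
6 years from 2019-12-26 is 2025-12-26.
The period was tolled for 367 days by the automatic bankruptcy stay (2021-01-15 to 2022-01-17), pushing the deadline to 2026-12-28.
The period was tolled for 375 days by the pending related arbitration (2023-07-03 to 2024-07-12), pushing the deadline to 2028-01-07.
None of the other events listed affects the running of the period under the stated rules.
Filing on 2027-10-17 beat the 2028-01-07 deadline — the action is timely.

TIMELY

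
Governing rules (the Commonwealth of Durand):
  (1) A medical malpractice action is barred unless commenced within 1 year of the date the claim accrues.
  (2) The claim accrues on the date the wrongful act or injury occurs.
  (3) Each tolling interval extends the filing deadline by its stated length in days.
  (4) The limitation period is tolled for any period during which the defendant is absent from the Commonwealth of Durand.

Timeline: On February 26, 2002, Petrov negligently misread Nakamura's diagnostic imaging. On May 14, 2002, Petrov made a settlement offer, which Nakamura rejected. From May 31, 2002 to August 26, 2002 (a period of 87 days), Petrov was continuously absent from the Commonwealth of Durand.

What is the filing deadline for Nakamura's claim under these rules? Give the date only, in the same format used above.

The claim accrued on February 26, 2002, when the wrongful act occurred.
Adding the 1 year base period to February 26, 2002 gives a deadline of February 26, 2003, before any tolling.
The period was tolled for 87 days by the defendant's absence from the jurisdiction (May 31, 2002 to August 26, 2002), pushing the deadline to May 24, 2003.
None of the other events listed affects the running of the period under the stated rules.

May 24, 2003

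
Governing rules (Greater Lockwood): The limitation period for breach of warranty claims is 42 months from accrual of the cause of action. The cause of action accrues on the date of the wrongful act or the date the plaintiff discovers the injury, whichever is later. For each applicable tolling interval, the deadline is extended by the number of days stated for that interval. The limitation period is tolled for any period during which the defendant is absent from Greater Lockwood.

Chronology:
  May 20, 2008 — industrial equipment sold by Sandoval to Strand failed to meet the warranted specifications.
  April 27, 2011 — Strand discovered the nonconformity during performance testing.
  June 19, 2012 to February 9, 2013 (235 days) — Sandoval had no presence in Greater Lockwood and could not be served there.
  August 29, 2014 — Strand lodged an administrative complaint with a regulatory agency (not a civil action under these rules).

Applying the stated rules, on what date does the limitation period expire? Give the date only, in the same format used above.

June 19, 2015

Taking the later of the act (May 20, 2008) and discovery (April 27, 2011), the claim accrued on April 27, 2011.
Adding the 42 months base period to April 27, 2011 gives a deadline of October 27, 2014, before any tolling.
The period was tolled for 235 days by the defendant's absence from the jurisdiction (June 19, 2012 to February 9, 2013), pushing the deadline to June 19, 2015.
The other events in the timeline have no effect on the limitation period under the stated rules.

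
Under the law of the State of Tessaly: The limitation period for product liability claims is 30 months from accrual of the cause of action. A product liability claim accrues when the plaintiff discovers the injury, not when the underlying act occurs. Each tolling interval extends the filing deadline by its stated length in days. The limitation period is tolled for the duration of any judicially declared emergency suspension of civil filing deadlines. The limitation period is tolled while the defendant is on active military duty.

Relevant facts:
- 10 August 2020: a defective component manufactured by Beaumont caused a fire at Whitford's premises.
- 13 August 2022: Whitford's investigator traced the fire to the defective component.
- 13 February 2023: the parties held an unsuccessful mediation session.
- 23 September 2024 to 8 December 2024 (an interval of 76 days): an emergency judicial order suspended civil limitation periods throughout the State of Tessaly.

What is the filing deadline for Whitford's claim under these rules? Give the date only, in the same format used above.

30 April 2025

Under the discovery rule, the claim accrued on 13 August 2022, when Whitford discovered the injury — not on the 10 August 2020 date of the underlying act.
The untolled deadline — 30 months after 13 August 2022 — is 13 February 2025.
The period was tolled for 76 days by the emergency suspension of filing deadlines (23 September 2024 to 8 December 2024), pushing the deadline to 30 April 2025.
Nothing else in the chronology tolls or restarts the period.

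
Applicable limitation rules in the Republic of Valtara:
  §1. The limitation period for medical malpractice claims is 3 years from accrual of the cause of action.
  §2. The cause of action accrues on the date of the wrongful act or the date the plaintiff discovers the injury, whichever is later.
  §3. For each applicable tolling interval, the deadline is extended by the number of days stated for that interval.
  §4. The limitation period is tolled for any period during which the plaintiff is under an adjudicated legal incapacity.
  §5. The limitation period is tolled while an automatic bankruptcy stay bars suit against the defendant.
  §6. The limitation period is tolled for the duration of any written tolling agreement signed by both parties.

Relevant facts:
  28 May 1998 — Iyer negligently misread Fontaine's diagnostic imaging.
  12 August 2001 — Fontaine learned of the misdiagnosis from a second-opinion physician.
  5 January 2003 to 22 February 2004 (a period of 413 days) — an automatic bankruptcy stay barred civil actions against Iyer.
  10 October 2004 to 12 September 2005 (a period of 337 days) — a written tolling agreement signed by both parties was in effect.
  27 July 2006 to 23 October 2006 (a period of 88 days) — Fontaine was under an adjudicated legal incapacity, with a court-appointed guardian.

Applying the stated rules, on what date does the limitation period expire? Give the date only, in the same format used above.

28 November 2006

Taking the later of the act (28 May 1998) and discovery (12 August 2001), the claim accrued on 12 August 2001.
3 years from 12 August 2001 is 12 August 2004.
The automatic bankruptcy stay from 5 January 2003 to 22 February 2004 tolled the period for 413 days, extending the deadline to 29 September 2005.
The period was tolled for 337 days by the written tolling agreement (10 October 2004 to 12 September 2005), pushing the deadline to 1 September 2006.
Because the plaintiff's legal incapacity ran from 27 July 2006 to 23 October 2006, the deadline is extended by 88 days to 28 November 2006.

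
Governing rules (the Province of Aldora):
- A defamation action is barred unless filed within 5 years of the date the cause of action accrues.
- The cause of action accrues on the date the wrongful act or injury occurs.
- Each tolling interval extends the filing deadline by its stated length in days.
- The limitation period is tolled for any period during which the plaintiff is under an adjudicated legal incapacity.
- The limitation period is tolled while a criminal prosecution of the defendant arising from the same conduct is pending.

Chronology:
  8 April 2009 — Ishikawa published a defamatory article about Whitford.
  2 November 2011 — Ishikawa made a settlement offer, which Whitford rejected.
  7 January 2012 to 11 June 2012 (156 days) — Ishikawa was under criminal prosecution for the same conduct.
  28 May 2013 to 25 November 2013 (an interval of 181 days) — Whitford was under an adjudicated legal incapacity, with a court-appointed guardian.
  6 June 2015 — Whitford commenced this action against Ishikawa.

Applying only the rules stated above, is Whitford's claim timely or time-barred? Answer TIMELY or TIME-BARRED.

TIME-BARRED

The claim accrued on 8 April 2009, when the wrongful act occurred.
5 years from 8 April 2009 is 8 April 2014.
The pending criminal prosecution from 7 January 2012 to 11 June 2012 tolled the period for 156 days, extending the deadline to 11 September 2014.
The period was tolled for 181 days by the plaintiff's legal incapacity (28 May 2013 to 25 November 2013), pushing the deadline to 11 March 2015.
Nothing else in the chronology tolls or restarts the period.
Whitford filed on 6 June 2015, after the 11 March 2015 deadline, so the action is time-barred.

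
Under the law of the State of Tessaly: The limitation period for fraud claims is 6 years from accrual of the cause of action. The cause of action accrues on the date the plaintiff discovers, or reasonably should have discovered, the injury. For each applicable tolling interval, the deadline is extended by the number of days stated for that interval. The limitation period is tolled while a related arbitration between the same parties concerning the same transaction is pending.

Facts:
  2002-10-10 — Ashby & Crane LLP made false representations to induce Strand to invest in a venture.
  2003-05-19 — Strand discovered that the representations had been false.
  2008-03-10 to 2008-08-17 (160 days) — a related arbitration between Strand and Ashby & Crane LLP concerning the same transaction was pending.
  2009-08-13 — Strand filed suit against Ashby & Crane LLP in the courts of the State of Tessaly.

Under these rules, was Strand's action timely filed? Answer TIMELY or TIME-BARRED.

TIMELY

Accrual is tied to discovery, so the period began on 2003-05-19 rather than on 2002-10-10 when the act occurred.
The untolled deadline — 6 years after 2003-05-19 — is 2009-05-19.
The pending related arbitration from 2008-03-10 to 2008-08-17 tolled the period for 160 days, extending the deadline to 2009-10-26.
The 2009-08-13 filing precedes the 2009-10-26 deadline; the claim is timely.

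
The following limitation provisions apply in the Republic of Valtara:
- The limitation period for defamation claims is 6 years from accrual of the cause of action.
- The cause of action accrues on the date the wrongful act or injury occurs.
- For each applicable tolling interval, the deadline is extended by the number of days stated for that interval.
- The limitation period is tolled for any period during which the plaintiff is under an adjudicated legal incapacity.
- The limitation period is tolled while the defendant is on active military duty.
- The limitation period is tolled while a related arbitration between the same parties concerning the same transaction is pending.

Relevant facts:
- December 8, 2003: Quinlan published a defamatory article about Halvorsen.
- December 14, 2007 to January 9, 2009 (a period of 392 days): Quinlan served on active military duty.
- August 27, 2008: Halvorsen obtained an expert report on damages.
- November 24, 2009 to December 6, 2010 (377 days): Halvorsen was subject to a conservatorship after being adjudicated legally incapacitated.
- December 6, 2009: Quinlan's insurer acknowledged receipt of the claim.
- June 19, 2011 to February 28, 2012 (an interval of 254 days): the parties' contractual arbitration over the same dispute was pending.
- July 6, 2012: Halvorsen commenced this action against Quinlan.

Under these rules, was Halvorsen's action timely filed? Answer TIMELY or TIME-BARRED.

TIMELY

The claim accrued on December 8, 2003, when the wrongful act occurred.
Adding the 6 years base period to December 8, 2003 gives a deadline of December 8, 2009, before any tolling.
The period was tolled for 392 days by the defendant's active military service (December 14, 2007 to January 9, 2009), pushing the deadline to January 4, 2011.
The period was tolled for 377 days by the plaintiff's legal incapacity (November 24, 2009 to December 6, 2010), pushing the deadline to January 16, 2012.
Because the pending related arbitration ran from June 19, 2011 to February 28, 2012, the deadline is extended by 254 days to September 26, 2012.
None of the other events listed affects the running of the period under the stated rules.
Filing on July 6, 2012 beat the September 26, 2012 deadline — the action is timely.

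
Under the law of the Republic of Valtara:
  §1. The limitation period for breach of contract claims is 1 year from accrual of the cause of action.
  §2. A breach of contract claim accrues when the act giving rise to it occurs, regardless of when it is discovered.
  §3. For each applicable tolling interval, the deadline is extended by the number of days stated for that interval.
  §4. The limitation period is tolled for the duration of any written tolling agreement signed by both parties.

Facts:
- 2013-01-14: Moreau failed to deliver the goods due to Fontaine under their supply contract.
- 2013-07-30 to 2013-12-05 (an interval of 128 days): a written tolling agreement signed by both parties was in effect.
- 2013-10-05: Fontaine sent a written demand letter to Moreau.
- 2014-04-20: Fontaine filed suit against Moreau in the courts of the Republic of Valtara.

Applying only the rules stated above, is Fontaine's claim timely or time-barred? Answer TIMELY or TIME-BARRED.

The cause of action accrued on 2013-01-14, the date of the act.
1 year from 2013-01-14 is 2014-01-14.
The written tolling agreement from 2013-07-30 to 2013-12-05 tolled the period for 128 days, extending the deadline to 2014-05-22.
Nothing else in the chronology tolls or restarts the period.
The 2014-04-20 filing precedes the 2014-05-22 deadline; the claim is timely.

TIMELY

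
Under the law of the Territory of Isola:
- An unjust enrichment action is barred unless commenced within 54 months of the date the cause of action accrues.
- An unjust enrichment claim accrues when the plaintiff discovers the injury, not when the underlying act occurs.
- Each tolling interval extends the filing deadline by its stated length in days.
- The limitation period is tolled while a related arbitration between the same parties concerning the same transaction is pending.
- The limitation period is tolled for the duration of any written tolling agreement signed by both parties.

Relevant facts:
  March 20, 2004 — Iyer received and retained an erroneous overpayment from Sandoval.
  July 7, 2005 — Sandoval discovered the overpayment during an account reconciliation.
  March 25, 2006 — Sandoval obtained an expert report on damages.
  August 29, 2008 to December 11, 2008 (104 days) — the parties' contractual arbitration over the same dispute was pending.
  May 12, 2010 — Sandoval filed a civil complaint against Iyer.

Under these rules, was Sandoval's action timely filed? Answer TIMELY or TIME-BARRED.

TIME-BARRED

The claim did not accrue until Sandoval discovered the injury on July 7, 2005; the March 20, 2004 act date does not start the clock under the stated rule.
54 months from July 7, 2005 is January 7, 2010.
The period was tolled for 104 days by the pending related arbitration (August 29, 2008 to December 11, 2008), pushing the deadline to April 21, 2010.
The other events in the timeline have no effect on the limitation period under the stated rules.
The May 12, 2010 filing falls after the April 21, 2010 deadline; the claim is time-barred.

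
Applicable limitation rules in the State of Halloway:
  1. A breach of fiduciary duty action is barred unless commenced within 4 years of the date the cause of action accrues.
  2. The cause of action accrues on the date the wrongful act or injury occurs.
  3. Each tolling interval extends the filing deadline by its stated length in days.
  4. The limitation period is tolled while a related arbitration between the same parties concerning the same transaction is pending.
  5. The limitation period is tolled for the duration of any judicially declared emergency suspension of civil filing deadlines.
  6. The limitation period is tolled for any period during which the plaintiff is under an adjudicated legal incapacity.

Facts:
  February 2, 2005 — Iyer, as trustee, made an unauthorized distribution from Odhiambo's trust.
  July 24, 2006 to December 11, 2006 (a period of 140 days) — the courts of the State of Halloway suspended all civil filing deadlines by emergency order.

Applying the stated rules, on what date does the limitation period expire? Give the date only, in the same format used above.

June 22, 2009

The claim accrued on February 2, 2005, when the wrongful act occurred.
Adding the 4 years base period to February 2, 2005 gives a deadline of February 2, 2009, before any tolling.
Because the emergency suspension of filing deadlines ran from July 24, 2006 to December 11, 2006, the deadline is extended by 140 days to June 22, 2009.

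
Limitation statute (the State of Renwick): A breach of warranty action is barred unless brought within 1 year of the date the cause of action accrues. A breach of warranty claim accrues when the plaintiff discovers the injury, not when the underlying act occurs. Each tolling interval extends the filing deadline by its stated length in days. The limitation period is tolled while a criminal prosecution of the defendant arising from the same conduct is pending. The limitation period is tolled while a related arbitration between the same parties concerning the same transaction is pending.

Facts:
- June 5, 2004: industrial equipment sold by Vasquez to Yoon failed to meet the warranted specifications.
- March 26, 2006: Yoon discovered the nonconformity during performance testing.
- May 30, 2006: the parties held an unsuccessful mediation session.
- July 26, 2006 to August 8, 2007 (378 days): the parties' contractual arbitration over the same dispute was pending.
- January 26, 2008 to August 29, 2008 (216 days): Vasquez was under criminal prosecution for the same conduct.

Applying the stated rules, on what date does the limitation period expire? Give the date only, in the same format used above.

November 9, 2008

Under the discovery rule, the claim accrued on March 26, 2006, when Yoon discovered the injury — not on the June 5, 2004 date of the underlying act.
Adding the 1 year base period to March 26, 2006 gives a deadline of March 26, 2007, before any tolling.
Because the pending related arbitration ran from July 26, 2006 to August 8, 2007, the deadline is extended by 378 days to April 7, 2008.
The period was tolled for 216 days by the pending criminal prosecution (January 26, 2008 to August 29, 2008), pushing the deadline to November 9, 2008.
Nothing else in the chronology tolls or restarts the period.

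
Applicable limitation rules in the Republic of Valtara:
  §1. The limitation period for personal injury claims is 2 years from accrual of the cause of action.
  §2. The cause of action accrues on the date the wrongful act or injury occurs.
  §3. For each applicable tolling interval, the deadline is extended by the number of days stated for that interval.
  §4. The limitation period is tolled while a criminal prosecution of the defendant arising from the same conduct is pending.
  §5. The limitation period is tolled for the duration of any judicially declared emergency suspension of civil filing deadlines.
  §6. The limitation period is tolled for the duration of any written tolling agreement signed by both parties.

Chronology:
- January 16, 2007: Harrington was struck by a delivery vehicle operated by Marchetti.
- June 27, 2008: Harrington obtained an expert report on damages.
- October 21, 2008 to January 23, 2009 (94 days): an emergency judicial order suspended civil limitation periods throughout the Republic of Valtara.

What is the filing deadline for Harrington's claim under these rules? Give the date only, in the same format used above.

April 20, 2009

The claim accrued on January 16, 2007, when the wrongful act occurred.
Adding the 2 years base period to January 16, 2007 gives a deadline of January 16, 2009, before any tolling.
Because the emergency suspension of filing deadlines ran from October 21, 2008 to January 23, 2009, the deadline is extended by 94 days to April 20, 2009.
The other events in the timeline have no effect on the limitation period under the stated rules.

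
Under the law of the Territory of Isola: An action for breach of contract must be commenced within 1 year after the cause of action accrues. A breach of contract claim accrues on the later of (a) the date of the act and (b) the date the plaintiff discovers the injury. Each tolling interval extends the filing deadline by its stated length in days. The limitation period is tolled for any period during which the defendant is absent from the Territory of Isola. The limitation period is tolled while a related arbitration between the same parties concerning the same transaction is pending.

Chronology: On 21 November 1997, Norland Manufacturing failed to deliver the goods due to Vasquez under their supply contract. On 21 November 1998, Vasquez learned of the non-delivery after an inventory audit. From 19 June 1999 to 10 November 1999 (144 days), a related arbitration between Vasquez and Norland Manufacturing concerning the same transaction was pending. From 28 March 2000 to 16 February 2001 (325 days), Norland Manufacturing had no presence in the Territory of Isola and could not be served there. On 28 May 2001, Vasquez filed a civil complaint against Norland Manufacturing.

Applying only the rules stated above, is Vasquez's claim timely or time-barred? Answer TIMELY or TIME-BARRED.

TIME-BARRED

The claim accrued on 21 November 1998 — the later of the 21 November 1997 act and the 21 November 1998 discovery.
The untolled deadline — 1 year after 21 November 1998 — is 21 November 1999.
The period was tolled for 144 days by the pending related arbitration (19 June 1999 to 10 November 1999), pushing the deadline to 13 April 2000.
The defendant's absence from the jurisdiction from 28 March 2000 to 16 February 2001 tolled the period for 325 days, extending the deadline to 4 March 2001.
Vasquez filed on 28 May 2001, after the 4 March 2001 deadline, so the action is time-barred.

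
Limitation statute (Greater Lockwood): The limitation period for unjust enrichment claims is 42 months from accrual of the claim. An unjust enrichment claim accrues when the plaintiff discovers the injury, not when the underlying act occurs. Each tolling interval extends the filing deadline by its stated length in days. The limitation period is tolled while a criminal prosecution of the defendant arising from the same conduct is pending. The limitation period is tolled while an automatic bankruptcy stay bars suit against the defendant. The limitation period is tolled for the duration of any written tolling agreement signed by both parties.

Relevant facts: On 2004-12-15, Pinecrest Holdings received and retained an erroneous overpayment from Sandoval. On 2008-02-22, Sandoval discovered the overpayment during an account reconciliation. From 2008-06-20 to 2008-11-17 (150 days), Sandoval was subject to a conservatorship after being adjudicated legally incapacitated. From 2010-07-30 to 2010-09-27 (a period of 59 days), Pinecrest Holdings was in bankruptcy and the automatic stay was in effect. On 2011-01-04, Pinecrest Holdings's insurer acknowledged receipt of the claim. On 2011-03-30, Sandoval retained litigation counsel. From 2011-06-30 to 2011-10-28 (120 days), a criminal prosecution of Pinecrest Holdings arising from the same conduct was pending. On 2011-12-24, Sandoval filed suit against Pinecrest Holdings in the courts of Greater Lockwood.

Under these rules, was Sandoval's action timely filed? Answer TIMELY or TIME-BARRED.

TIMELY

Under the discovery rule, the claim accrued on 2008-02-22, when Sandoval discovered the injury — not on the 2004-12-15 date of the underlying act.
42 months from 2008-02-22 is 2011-08-22.
The automatic bankruptcy stay from 2010-07-30 to 2010-09-27 tolled the period for 59 days, extending the deadline to 2011-10-20.
Because the pending criminal prosecution ran from 2011-06-30 to 2011-10-28, the deadline is extended by 120 days to 2012-02-17.
The plaintiff's legal incapacity from 2008-06-20 to 2008-11-17 does not toll the period, because no stated rule makes the plaintiff's incapacity a tolling event.
The other events in the timeline have no effect on the limitation period under the stated rules.
Sandoval filed on 2011-12-24, before the 2012-02-17 deadline, so the action is timely.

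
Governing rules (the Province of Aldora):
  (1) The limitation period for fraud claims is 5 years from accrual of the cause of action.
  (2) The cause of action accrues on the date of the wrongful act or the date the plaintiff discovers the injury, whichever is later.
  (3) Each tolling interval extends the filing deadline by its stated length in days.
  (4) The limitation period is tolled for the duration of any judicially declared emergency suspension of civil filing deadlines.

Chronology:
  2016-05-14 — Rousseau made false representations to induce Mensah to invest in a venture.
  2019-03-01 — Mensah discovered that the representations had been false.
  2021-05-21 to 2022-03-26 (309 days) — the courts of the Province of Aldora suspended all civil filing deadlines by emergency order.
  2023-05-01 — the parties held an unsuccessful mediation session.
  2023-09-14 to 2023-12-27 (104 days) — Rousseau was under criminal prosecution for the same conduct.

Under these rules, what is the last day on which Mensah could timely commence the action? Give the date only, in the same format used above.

2025-01-04

Because discovery on 2019-03-01 post-dates the 2016-05-14 act, accrual under the later-of rule falls on 2019-03-01.
5 years from 2019-03-01 is 2024-03-01.
Because the emergency suspension of filing deadlines ran from 2021-05-21 to 2022-03-26, the deadline is extended by 309 days to 2025-01-04.
The pending criminal prosecution from 2023-09-14 to 2023-12-27 does not toll the period, because no stated rule makes a criminal prosecution a tolling event.
The other events in the timeline have no effect on the limitation period under the stated rules.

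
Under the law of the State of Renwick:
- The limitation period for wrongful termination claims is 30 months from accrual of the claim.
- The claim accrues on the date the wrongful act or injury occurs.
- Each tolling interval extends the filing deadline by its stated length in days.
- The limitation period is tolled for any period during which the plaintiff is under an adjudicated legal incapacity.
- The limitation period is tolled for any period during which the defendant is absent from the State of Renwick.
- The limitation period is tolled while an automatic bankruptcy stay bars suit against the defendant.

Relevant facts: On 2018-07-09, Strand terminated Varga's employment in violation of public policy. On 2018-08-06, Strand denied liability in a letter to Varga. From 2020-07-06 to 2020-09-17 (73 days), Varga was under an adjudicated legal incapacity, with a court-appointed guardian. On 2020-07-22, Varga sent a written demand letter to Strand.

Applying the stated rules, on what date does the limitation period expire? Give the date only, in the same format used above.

The claim accrued on 2018-07-09, the date of the act.
Adding the 30 months base period to 2018-07-09 gives a deadline of 2021-01-09, before any tolling.
The plaintiff's legal incapacity from 2020-07-06 to 2020-09-17 tolled the period for 73 days, extending the deadline to 2021-03-23.
None of the other events listed affects the running of the period under the stated rules.

2021-03-23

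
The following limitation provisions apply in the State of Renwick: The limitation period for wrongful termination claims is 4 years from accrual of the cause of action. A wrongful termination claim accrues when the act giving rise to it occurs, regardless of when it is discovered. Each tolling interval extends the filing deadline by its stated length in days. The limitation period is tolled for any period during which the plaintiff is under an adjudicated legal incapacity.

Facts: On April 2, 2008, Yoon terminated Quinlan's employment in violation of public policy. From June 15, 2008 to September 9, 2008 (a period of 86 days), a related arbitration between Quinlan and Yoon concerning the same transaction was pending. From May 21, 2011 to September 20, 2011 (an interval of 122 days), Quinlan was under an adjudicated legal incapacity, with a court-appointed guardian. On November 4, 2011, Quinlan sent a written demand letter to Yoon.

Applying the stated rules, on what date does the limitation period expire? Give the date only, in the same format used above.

August 2, 2012

The claim accrued on April 2, 2008, when the wrongful act occurred.
Adding the 4 years base period to April 2, 2008 gives a deadline of April 2, 2012, before any tolling.
Because the plaintiff's legal incapacity ran from May 21, 2011 to September 20, 2011, the deadline is extended by 122 days to August 2, 2012.
The pending related arbitration from June 15, 2008 to September 9, 2008 does not toll the period, because no stated rule makes a pending arbitration a tolling event.
The other events in the timeline have no effect on the limitation period under the stated rules.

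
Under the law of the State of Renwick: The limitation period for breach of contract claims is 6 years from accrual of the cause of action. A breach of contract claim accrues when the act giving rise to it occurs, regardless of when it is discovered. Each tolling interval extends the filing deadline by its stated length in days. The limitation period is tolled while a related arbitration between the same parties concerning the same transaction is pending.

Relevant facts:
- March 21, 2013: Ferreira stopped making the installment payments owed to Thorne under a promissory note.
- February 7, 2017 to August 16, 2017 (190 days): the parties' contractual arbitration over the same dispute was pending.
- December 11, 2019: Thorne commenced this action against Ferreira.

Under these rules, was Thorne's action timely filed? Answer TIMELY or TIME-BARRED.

TIME-BARRED

The claim accrued on March 21, 2013, when the wrongful act occurred.
The untolled deadline — 6 years after March 21, 2013 — is March 21, 2019.
The period was tolled for 190 days by the pending related arbitration (February 7, 2017 to August 16, 2017), pushing the deadline to September 27, 2019.
Thorne filed on December 11, 2019, after the September 27, 2019 deadline, so the action is time-barred.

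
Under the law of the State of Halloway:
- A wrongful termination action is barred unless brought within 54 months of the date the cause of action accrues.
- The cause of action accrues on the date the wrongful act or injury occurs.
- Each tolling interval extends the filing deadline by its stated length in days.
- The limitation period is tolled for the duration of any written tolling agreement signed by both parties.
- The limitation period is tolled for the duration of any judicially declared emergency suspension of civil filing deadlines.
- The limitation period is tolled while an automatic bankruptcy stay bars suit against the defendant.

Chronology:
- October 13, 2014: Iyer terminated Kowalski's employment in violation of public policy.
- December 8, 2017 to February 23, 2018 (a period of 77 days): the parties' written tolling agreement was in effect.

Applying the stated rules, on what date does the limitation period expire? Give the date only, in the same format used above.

June 29, 2019

The cause of action accrued on October 13, 2014, the date of the act.
54 months from October 13, 2014 is April 13, 2019.
The period was tolled for 77 days by the written tolling agreement (December 8, 2017 to February 23, 2018), pushing the deadline to June 29, 2019.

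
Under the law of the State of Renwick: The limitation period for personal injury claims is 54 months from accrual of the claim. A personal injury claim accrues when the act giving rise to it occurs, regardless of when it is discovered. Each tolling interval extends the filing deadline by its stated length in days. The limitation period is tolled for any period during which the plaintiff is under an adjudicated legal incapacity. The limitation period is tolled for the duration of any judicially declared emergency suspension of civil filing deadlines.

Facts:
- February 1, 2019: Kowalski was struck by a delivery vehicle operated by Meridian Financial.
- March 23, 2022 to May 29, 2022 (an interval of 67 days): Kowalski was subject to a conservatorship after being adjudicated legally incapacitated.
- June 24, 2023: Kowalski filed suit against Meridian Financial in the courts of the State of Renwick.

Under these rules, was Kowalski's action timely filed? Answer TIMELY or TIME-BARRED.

TIMELY

The limitation period began to run on February 1, 2019.
Adding the 54 months base period to February 1, 2019 gives a deadline of August 1, 2023, before any tolling.
The period was tolled for 67 days by the plaintiff's legal incapacity (March 23, 2022 to May 29, 2022), pushing the deadline to October 7, 2023.
The June 24, 2023 filing precedes the October 7, 2023 deadline; the claim is timely.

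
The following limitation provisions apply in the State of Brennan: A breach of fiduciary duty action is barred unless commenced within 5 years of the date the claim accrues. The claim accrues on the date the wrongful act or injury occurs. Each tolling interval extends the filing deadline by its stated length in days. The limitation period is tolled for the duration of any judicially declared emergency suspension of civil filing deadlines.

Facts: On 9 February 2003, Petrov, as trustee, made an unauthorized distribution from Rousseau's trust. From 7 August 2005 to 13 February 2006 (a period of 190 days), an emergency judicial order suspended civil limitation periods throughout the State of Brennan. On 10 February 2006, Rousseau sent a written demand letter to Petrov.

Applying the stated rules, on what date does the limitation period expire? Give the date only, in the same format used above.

The limitation period began to run on 9 February 2003.
5 years from 9 February 2003 is 9 February 2008.
Because the emergency suspension of filing deadlines ran from 7 August 2005 to 13 February 2006, the deadline is extended by 190 days to 17 August 2008.
The other events in the timeline have no effect on the limitation period under the stated rules.

17 August 2008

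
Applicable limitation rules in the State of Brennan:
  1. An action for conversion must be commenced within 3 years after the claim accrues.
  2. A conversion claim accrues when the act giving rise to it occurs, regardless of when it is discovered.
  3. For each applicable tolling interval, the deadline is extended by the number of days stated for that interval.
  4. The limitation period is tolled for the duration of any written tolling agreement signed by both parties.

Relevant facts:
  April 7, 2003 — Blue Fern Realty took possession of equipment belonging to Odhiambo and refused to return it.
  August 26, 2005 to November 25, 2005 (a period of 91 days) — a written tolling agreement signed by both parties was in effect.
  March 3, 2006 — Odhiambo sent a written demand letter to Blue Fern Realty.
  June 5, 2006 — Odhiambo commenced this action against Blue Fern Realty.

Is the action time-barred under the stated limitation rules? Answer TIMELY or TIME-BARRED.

TIMELY

The limitation period began to run on April 7, 2003.
Adding the 3 years base period to April 7, 2003 gives a deadline of April 7, 2006, before any tolling.
The period was tolled for 91 days by the written tolling agreement (August 26, 2005 to November 25, 2005), pushing the deadline to July 7, 2006.
None of the other events listed affects the running of the period under the stated rules.
Odhiambo filed on June 5, 2006, before the July 7, 2006 deadline, so the action is timely.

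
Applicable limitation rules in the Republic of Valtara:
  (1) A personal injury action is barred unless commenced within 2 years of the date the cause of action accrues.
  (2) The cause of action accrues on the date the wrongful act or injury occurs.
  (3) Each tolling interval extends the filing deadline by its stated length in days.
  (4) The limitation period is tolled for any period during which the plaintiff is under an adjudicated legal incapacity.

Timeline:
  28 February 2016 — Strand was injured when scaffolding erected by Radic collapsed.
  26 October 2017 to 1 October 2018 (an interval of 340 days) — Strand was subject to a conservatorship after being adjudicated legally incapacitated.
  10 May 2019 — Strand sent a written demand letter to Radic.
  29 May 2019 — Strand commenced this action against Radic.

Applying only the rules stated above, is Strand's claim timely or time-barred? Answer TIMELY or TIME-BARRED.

The limitation period began to run on 28 February 2016.
2 years from 28 February 2016 is 28 February 2018.
The plaintiff's legal incapacity from 26 October 2017 to 1 October 2018 tolled the period for 340 days, extending the deadline to 3 February 2019.
The other events in the timeline have no effect on the limitation period under the stated rules.
Strand filed on 29 May 2019, after the 3 February 2019 deadline, so the action is time-barred.

TIME-BARRED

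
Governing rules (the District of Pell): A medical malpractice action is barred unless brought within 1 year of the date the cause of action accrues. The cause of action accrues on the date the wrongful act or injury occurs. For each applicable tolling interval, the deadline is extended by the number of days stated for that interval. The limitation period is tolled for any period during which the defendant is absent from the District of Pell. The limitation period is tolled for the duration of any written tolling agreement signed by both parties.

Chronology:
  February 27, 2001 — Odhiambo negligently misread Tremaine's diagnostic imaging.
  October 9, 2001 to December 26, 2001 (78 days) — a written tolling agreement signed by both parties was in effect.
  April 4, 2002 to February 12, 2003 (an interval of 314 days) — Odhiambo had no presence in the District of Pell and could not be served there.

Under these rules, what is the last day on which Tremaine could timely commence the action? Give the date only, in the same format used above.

The claim accrued on February 27, 2001, when the wrongful act occurred.
The untolled deadline — 1 year after February 27, 2001 — is February 27, 2002.
Because the written tolling agreement ran from October 9, 2001 to December 26, 2001, the deadline is extended by 78 days to May 16, 2002.
The period was tolled for 314 days by the defendant's absence from the jurisdiction (April 4, 2002 to February 12, 2003), pushing the deadline to March 26, 2003.

March 26, 2003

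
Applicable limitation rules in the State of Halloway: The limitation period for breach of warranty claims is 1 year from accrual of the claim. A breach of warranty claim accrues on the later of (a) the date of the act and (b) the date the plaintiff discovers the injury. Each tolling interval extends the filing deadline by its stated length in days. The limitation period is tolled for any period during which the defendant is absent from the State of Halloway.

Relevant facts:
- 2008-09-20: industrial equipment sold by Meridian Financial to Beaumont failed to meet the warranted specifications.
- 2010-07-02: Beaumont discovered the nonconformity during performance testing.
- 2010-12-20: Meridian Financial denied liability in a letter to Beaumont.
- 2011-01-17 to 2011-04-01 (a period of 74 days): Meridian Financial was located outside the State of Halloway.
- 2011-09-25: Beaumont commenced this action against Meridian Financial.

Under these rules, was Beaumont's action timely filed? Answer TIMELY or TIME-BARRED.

TIME-BARRED

The claim accrued on 2010-07-02 — the later of the 2008-09-20 act and the 2010-07-02 discovery.
Adding the 1 year base period to 2010-07-02 gives a deadline of 2011-07-02, before any tolling.
Because the defendant's absence from the jurisdiction ran from 2011-01-17 to 2011-04-01, the deadline is extended by 74 days to 2011-09-14.
The other events in the timeline have no effect on the limitation period under the stated rules.
Beaumont filed on 2011-09-25, after the 2011-09-14 deadline, so the action is time-barred.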